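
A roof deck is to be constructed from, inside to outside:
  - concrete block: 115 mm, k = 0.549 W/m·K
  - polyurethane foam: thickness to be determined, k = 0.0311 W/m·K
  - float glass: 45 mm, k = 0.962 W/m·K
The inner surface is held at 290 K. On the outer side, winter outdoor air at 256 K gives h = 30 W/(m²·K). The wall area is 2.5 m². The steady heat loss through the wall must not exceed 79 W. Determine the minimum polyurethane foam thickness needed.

Treating each layer as a thermal resistance in series:
R_concrete block = L/(kA) = 0.115/(0.549×2.5) = 0.08379 K/W
R_float glass = L/(kA) = 0.045/(0.962×2.5) = 0.01871 K/W
R_outer film = 1/(h_o·A) = 1/(30×2.5) = 0.01333 K/W
Sum of the known resistances R_other = 0.1158 K/W
Required total resistance R_tot = ΔT/Q_allow = 34/79 = 0.4304 K/W
R_polyurethane foam = R_tot − R_other = 0.3145 K/W
L = R·k·A = 0.3145×0.0311×2.5

L ≈ 24.5 mm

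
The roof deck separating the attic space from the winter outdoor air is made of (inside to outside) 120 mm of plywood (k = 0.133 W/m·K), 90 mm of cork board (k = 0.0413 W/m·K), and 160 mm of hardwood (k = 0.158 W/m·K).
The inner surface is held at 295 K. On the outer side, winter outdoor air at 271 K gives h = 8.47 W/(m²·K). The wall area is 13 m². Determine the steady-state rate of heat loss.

Using the resistance-network approach (series):
R_plywood = L/(kA) = 0.12/(0.133×13) = 0.0694 K/W
R_cork board = L/(kA) = 0.09/(0.0413×13) = 0.1676 K/W
R_hardwood = L/(kA) = 0.16/(0.158×13) = 0.0779 K/W
R_outer film = 1/(h_o·A) = 1/(8.47×13) = 0.009082 K/W
R_total = 0.324 K/W
Q = ΔT / R_total = 24 / 0.324

Q ≈ 74.1 W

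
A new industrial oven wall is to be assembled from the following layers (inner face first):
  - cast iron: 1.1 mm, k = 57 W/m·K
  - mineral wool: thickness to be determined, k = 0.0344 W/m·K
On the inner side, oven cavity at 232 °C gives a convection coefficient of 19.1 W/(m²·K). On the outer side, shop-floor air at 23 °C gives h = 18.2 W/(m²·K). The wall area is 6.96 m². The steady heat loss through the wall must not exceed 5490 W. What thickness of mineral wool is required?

Thermal resistances in series:
R_inner film = 1/(h_i·A) = 1/(19.1×6.96) = 0.007522 K/W
R_cast iron = L/(kA) = 0.0011/(57×6.96) = 2.773×10^-6 K/W
R_outer film = 1/(h_o·A) = 1/(18.2×6.96) = 0.007894 K/W
Sum of the known resistances R_other = 0.01542 K/W
Required total resistance R_tot = ΔT/Q_allow = 209/5490 = 0.03807 K/W
R_mineral wool = R_tot − R_other = 0.02265 K/W
L = R·k·A = 0.02265×0.0344×6.96

L ≈ 5.42 mm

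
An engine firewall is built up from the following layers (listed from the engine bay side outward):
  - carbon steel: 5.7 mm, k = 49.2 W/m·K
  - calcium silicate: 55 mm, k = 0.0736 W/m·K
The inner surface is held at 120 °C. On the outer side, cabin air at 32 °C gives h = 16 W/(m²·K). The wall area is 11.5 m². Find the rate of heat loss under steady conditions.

Treating each layer as a thermal resistance in series:
R_carbon steel = L/(kA) = 0.0057/(49.2×11.5) = 1.007×10^-5 K/W
R_calcium silicate = L/(kA) = 0.055/(0.0736×11.5) = 0.06498 K/W
R_outer film = 1/(h_o·A) = 1/(16×11.5) = 0.005435 K/W
R_total = 0.07043 K/W
Q = ΔT / R_total = 88 / 0.07043

Q ≈ 1250 W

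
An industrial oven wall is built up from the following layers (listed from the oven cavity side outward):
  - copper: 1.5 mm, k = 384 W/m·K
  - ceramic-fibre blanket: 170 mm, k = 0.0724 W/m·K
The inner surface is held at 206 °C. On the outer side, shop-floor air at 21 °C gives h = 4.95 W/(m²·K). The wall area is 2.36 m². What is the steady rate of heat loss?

Using the resistance-network approach (series):
R_copper = L/(kA) = 0.0015/(384×2.36) = 1.655×10^-6 K/W
R_ceramic-fibre blanket = L/(kA) = 0.17/(0.0724×2.36) = 0.9949 K/W
R_outer film = 1/(h_o·A) = 1/(4.95×2.36) = 0.0856 K/W
R_total = 1.081 K/W
Q = ΔT / R_total = 185 / 1.081

Q ≈ 171 W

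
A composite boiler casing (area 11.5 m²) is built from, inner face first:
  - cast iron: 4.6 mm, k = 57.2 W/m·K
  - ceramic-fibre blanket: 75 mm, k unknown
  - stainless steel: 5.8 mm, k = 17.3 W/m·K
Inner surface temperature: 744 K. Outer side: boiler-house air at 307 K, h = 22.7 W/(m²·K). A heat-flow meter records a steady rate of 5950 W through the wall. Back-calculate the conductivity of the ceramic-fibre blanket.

Model the wall as resistances in series:
R_cast iron = L/(kA) = 0.0046/(57.2×11.5) = 6.993×10^-6 K/W
R_stainless steel = L/(kA) = 0.0058/(17.3×11.5) = 2.915×10^-5 K/W
R_outer film = 1/(h_o·A) = 1/(22.7×11.5) = 0.003831 K/W
Sum of known resistances R_other = 0.003867 K/W
Total R = ΔT/Q = 437/5950 = 0.07345 K/W
R_ceramic-fibre blanket = R_total − R_other = 0.06958 K/W
k = L/(R·A) = 0.075/(0.06958×11.5)

k ≈ 0.0937 W/(m·K)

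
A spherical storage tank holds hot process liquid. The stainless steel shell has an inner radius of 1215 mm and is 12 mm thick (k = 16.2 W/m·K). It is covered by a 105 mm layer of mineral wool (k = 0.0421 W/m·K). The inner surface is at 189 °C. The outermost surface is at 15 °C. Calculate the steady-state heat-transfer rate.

Spherical conduction: R = (1/r_in − 1/r_out)/(4πk) per layer; series-sum.
R_stainless steel shell = (1/1.215 − 1/1.227)/(4π×16.2) = 3.954×10^-5 K/W
R_mineral wool = (1/1.227 − 1/1.332)/(4π×0.0421) = 0.1214 K/W
R_total = 0.1215 K/W
Q = ΔT/R_total = 174/0.1215

Q ≈ 1430 W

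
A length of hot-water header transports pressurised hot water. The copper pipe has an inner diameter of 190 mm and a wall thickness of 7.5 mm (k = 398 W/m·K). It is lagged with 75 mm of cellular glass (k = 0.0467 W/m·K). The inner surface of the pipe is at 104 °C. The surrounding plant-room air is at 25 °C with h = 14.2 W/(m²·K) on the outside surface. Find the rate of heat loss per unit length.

Cylindrical conduction, so R = ln(r₂/r₁)/(2πkL) per layer, in series:
R_copper pipe wall = ln(102.5/95)/(2π×398×1) = 3.039×10^-5 K/W
R_cellular glass = ln(177.5/102.5)/(2π×0.0467×1) = 1.871 K/W
R_outer film = 1/(h_o·2πr_oL) = 1/(14.2×2π×0.1775×1) = 0.06314 K/W
R_total = 1.935 K/W
Q = ΔT/R_total = 79/1.935

q′ ≈ 40.8 W/m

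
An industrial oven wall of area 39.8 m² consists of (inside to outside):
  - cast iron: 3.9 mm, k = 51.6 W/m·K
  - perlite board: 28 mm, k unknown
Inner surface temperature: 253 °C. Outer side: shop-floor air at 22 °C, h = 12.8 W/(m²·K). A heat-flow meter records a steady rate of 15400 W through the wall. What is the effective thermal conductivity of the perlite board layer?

k ≈ 0.054 W/(m·K)

Treating each layer as a thermal resistance in series:
R_cast iron = L/(kA) = 0.0039/(51.6×39.8) = 1.899×10^-6 K/W
R_outer film = 1/(h_o·A) = 1/(12.8×39.8) = 0.001963 K/W
Sum of known resistances R_other = 0.001965 K/W
Total R = ΔT/Q = 231/15400 = 0.015 K/W
R_perlite board = R_total − R_other = 0.01304 K/W
k = L/(R·A) = 0.028/(0.01304×39.8)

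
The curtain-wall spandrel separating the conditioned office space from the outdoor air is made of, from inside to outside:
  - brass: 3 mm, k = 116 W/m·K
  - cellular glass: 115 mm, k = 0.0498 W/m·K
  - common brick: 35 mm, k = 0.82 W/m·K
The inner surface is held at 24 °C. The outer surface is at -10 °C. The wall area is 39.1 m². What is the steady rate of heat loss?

Using the resistance-network approach (series):
R_brass = L/(kA) = 0.003/(116×39.1) = 6.614×10^-7 K/W
R_cellular glass = L/(kA) = 0.115/(0.0498×39.1) = 0.05906 K/W
R_common brick = L/(kA) = 0.035/(0.82×39.1) = 0.001092 K/W
R_total = 0.06015 K/W
Q = ΔT / R_total = 34 / 0.06015

Q ≈ 565 W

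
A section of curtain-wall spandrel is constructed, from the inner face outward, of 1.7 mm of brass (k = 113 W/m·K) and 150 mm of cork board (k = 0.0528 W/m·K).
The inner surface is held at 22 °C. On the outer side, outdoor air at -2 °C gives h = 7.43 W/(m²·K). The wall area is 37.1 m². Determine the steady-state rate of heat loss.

Q ≈ 299 W

Series thermal resistances:
R_brass = L/(kA) = 0.0017/(113×37.1) = 4.055×10^-7 K/W
R_cork board = L/(kA) = 0.15/(0.0528×37.1) = 0.07657 K/W
R_outer film = 1/(h_o·A) = 1/(7.43×37.1) = 0.003628 K/W
R_total = 0.0802 K/W
Q = ΔT / R_total = 24 / 0.0802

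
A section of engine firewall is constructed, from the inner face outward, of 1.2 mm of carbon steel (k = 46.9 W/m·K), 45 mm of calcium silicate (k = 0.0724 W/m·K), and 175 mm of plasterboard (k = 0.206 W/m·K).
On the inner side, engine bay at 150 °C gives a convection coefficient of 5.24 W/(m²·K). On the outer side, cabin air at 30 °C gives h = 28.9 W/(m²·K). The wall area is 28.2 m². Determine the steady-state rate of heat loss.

Thermal resistances in series:
R_inner film = 1/(h_i·A) = 1/(5.24×28.2) = 0.006767 K/W
R_carbon steel = L/(kA) = 0.0012/(46.9×28.2) = 9.073×10^-7 K/W
R_calcium silicate = L/(kA) = 0.045/(0.0724×28.2) = 0.02204 K/W
R_plasterboard = L/(kA) = 0.175/(0.206×28.2) = 0.03012 K/W
R_outer film = 1/(h_o·A) = 1/(28.9×28.2) = 0.001227 K/W
R_total = 0.06016 K/W
Q = ΔT / R_total = 120 / 0.06016

Q ≈ 1990 W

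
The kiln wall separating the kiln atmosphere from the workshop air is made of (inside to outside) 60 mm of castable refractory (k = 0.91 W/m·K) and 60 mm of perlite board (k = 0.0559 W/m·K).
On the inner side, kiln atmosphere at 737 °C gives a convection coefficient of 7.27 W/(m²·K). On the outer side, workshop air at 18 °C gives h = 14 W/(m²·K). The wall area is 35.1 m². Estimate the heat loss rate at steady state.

Q ≈ 18700 W

Model the wall as resistances in series:
R_inner film = 1/(h_i·A) = 1/(7.27×35.1) = 0.003919 K/W
R_castable refractory = L/(kA) = 0.06/(0.91×35.1) = 0.001878 K/W
R_perlite board = L/(kA) = 0.06/(0.0559×35.1) = 0.03058 K/W
R_outer film = 1/(h_o·A) = 1/(14×35.1) = 0.002035 K/W
R_total = 0.03841 K/W
Q = ΔT / R_total = 719 / 0.03841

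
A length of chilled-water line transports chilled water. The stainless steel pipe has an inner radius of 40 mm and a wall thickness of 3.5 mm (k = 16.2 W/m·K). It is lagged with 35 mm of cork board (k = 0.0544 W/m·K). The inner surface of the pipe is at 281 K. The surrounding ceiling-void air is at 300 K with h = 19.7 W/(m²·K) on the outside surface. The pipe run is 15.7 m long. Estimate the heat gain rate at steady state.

Per-layer cylindrical resistances, series-summed:
R_stainless steel pipe wall = ln(43.5/40)/(2π×16.2×15.7) = 5.249×10^-5 K/W
R_cork board = ln(78.5/43.5)/(2π×0.0544×15.7) = 0.11 K/W
R_outer film = 1/(h_o·2πr_oL) = 1/(19.7×2π×0.0785×15.7) = 0.006555 K/W
R_total = 0.1166 K/W
Q = ΔT/R_total = 19/0.1166

Q ≈ 163 W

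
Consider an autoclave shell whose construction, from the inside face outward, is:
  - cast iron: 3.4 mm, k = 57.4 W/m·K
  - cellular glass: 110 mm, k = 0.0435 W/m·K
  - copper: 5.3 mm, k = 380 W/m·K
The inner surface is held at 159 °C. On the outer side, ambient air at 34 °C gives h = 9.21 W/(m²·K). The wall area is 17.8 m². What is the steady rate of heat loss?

Thermal resistances in series:
R_cast iron = L/(kA) = 0.0034/(57.4×17.8) = 3.328×10^-6 K/W
R_cellular glass = L/(kA) = 0.11/(0.0435×17.8) = 0.1421 K/W
R_copper = L/(kA) = 0.0053/(380×17.8) = 7.836×10^-7 K/W
R_outer film = 1/(h_o·A) = 1/(9.21×17.8) = 0.0061 K/W
R_total = 0.1482 K/W
Q = ΔT / R_total = 125 / 0.1482

Q ≈ 844 W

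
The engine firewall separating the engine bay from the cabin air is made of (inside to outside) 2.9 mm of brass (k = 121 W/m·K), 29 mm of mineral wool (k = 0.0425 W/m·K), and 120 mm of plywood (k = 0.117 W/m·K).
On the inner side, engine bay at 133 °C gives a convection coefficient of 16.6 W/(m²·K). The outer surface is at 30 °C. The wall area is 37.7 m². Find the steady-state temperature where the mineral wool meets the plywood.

T ≈ 89.7 °C

Using the resistance-network approach (series):
R_inner film = 1/(h_i·A) = 1/(16.6×37.7) = 0.001598 K/W
R_brass = L/(kA) = 0.0029/(121×37.7) = 6.357×10^-7 K/W
R_mineral wool = L/(kA) = 0.029/(0.0425×37.7) = 0.0181 K/W
R_plywood = L/(kA) = 0.12/(0.117×37.7) = 0.02721 K/W
R_total = 0.0469 K/W;  Q = ΔT/R_total = 103/0.0469 = 2196 W
T_interface = T_inner − Q·ΣR(inner→interface) = 133 − 2200×0.0197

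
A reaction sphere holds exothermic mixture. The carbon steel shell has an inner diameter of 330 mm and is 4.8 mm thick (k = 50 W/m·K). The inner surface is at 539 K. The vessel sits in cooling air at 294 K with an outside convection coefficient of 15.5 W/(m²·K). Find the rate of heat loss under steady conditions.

Q ≈ 1370 W

For a spherical shell R = (1/r₁ − 1/r₂)/(4πk); film R = 1/(h·4πr²). In series:
R_carbon steel shell = (1/0.165 − 1/0.1698)/(4π×50) = 2.727×10^-4 K/W
R_outer film = 1/(h·4πr_o²) = 1/(15.5×4π×0.1698²) = 0.1781 K/W
R_total = 0.1783 K/W
Q = ΔT/R_total = 245/0.1783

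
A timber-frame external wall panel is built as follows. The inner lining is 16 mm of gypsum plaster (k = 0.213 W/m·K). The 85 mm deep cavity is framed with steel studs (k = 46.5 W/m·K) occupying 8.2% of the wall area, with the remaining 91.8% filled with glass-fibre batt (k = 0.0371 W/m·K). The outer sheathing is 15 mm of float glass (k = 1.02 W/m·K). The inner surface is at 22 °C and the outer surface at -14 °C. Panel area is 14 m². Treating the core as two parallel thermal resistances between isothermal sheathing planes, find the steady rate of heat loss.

Q ≈ 4500 W

Sheathing layers in series; stud and cavity paths in parallel between them.
R_inner = 0.016/(0.213×14) = 0.005366 K/W
R_stud  = 0.085/(46.5×0.082×14) = 0.001592 K/W
R_cav   = 0.085/(0.0371×0.918×14) = 0.1783 K/W
1/R_core = 1/R_stud + 1/R_cav → R_core = 0.001578 K/W
R_outer = 0.015/(1.02×14) = 0.00105 K/W
R_total = 0.007994 K/W
Q = ΔT/R_total = 36/0.007994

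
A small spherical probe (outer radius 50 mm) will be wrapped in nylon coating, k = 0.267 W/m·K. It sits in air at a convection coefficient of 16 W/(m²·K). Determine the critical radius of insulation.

r_cr ≈ 33.4 mm

For a sphere r_cr = 2k/h = 2×0.267/16
r_cr = 33.4 mm; since the bare radius (50 mm) is above r_cr, any added insulation will reduce heat loss.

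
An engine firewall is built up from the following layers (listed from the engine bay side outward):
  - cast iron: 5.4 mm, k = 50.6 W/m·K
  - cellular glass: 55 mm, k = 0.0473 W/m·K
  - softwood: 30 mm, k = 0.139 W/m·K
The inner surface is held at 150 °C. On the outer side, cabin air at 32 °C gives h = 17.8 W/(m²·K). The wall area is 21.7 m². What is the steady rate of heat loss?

Series thermal resistances:
R_cast iron = L/(kA) = 0.0054/(50.6×21.7) = 4.918×10^-6 K/W
R_cellular glass = L/(kA) = 0.055/(0.0473×21.7) = 0.05358 K/W
R_softwood = L/(kA) = 0.03/(0.139×21.7) = 0.009946 K/W
R_outer film = 1/(h_o·A) = 1/(17.8×21.7) = 0.002589 K/W
R_total = 0.06612 K/W
Q = ΔT / R_total = 118 / 0.06612

Q ≈ 1780 W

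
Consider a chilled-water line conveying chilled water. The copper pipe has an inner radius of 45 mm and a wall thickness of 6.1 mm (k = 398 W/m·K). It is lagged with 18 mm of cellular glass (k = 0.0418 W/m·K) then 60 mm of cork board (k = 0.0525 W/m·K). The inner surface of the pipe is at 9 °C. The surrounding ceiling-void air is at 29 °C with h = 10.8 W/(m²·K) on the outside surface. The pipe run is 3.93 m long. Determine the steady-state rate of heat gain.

Q ≈ 24.9 W

For a radial system each layer contributes R = ln(r_out/r_in)/(2πkL); films add R = 1/(hA).
R_copper pipe wall = ln(51.1/45)/(2π×398×3.93) = 1.293×10^-5 K/W
R_cellular glass = ln(69.1/51.1)/(2π×0.0418×3.93) = 0.2924 K/W
R_cork board = ln(129.1/69.1)/(2π×0.0525×3.93) = 0.4821 K/W
R_outer film = 1/(h_o·2πr_oL) = 1/(10.8×2π×0.1291×3.93) = 0.02905 K/W
R_total = 0.8036 K/W
Q = ΔT/R_total = 20/0.8036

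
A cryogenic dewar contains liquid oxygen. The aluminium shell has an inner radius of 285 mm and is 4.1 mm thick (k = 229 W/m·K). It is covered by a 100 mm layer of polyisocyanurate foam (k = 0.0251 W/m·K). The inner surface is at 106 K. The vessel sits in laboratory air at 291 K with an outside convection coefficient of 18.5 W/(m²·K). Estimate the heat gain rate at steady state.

Q ≈ 65 W

Radial (spherical) resistances in series:
R_aluminium shell = (1/0.285 − 1/0.2891)/(4π×229) = 1.729×10^-5 K/W
R_polyisocyanurate foam = (1/0.2891 − 1/0.3891)/(4π×0.0251) = 2.818 K/W
R_outer film = 1/(h·4πr_o²) = 1/(18.5×4π×0.3891²) = 0.02841 K/W
R_total = 2.847 K/W
Q = ΔT/R_total = 185/2.847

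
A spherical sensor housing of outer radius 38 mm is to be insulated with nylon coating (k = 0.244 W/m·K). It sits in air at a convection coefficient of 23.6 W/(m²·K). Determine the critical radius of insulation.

r_cr ≈ 20.7 mm

For a sphere r_cr = 2k/h = 2×0.244/23.6
r_cr = 20.7 mm; since the bare radius (38 mm) is above r_cr, any added insulation will reduce heat loss.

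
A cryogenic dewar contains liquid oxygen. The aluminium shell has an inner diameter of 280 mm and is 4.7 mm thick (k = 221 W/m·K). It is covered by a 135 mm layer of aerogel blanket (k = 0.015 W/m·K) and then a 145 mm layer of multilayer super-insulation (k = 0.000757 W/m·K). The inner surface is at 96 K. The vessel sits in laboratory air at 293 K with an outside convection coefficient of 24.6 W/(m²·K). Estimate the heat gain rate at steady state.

For a spherical shell R = (1/r₁ − 1/r₂)/(4πk); film R = 1/(h·4πr²). In series:
R_aluminium shell = (1/0.14 − 1/0.1447)/(4π×221) = 8.354×10^-5 K/W
R_aerogel blanket = (1/0.1447 − 1/0.2797)/(4π×0.015) = 17.7 K/W
R_multilayer super-insulation = (1/0.2797 − 1/0.4247)/(4π×0.000757) = 128.3 K/W
R_outer film = 1/(h·4πr_o²) = 1/(24.6×4π×0.4247²) = 0.01793 K/W
R_total = 146 K/W
Q = ΔT/R_total = 197/146

Q ≈ 1.35 W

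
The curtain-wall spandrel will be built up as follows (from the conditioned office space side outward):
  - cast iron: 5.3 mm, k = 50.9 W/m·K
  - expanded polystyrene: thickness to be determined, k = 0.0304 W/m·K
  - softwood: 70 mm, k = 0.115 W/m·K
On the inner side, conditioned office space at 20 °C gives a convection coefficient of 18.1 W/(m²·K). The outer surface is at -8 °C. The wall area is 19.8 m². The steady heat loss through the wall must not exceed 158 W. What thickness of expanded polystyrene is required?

Thermal resistances in series:
R_inner film = 1/(h_i·A) = 1/(18.1×19.8) = 0.00279 K/W
R_cast iron = L/(kA) = 0.0053/(50.9×19.8) = 5.259×10^-6 K/W
R_softwood = L/(kA) = 0.07/(0.115×19.8) = 0.03074 K/W
Sum of the known resistances R_other = 0.03354 K/W
Required total resistance R_tot = ΔT/Q_allow = 28/158 = 0.1772 K/W
R_expanded polystyrene = R_tot − R_other = 0.1437 K/W
L = R·k·A = 0.1437×0.0304×19.8

L ≈ 86.5 mm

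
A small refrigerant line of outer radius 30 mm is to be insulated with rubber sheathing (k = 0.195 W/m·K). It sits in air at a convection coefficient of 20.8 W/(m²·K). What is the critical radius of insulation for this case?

For a cylinder r_cr = k/h = 0.195/20.8
r_cr = 9.38 mm; since the bare radius (30 mm) is above r_cr, any added insulation will reduce heat loss.

r_cr ≈ 9.38 mm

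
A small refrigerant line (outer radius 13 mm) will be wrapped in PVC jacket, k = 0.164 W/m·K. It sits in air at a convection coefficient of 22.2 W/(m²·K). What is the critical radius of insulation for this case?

For a cylinder r_cr = k/h = 0.164/22.2
r_cr = 7.39 mm; since the bare radius (13 mm) is above r_cr, any added insulation will reduce heat loss.

r_cr ≈ 7.39 mm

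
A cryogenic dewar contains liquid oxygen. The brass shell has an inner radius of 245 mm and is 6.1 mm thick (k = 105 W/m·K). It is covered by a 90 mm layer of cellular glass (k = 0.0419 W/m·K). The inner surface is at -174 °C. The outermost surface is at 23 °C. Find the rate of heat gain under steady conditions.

Q ≈ 98.7 W

Each spherical layer contributes R = (1/r_i − 1/r_o)/(4πk):
R_brass shell = (1/0.245 − 1/0.2511)/(4π×105) = 7.515×10^-5 K/W
R_cellular glass = (1/0.2511 − 1/0.3411)/(4π×0.0419) = 1.996 K/W
R_total = 1.996 K/W
Q = ΔT/R_total = 197/1.996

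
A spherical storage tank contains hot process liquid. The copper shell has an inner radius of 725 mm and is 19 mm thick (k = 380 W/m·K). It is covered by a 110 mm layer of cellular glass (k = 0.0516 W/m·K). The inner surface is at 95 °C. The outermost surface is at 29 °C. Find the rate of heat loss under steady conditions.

Each spherical layer contributes R = (1/r_i − 1/r_o)/(4πk):
R_copper shell = (1/0.725 − 1/0.744)/(4π×380) = 7.376×10^-6 K/W
R_cellular glass = (1/0.744 − 1/0.854)/(4π×0.0516) = 0.267 K/W
R_total = 0.267 K/W
Q = ΔT/R_total = 66/0.267

Q ≈ 247 W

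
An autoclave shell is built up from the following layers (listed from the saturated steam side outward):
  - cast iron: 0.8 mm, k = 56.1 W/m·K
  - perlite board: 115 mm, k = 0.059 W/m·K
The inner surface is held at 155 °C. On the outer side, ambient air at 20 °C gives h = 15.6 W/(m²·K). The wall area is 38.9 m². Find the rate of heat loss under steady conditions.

Model the wall as resistances in series:
R_cast iron = L/(kA) = 0.0008/(56.1×38.9) = 3.666×10^-7 K/W
R_perlite board = L/(kA) = 0.115/(0.059×38.9) = 0.05011 K/W
R_outer film = 1/(h_o·A) = 1/(15.6×38.9) = 0.001648 K/W
R_total = 0.05175 K/W
Q = ΔT / R_total = 135 / 0.05175

Q ≈ 2610 W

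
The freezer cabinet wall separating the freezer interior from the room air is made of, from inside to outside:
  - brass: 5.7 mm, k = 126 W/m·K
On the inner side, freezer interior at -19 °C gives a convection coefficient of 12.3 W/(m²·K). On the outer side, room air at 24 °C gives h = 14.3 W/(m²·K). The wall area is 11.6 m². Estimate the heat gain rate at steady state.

Q ≈ 3300 W

Model the wall as resistances in series:
R_inner film = 1/(h_i·A) = 1/(12.3×11.6) = 0.007009 K/W
R_brass = L/(kA) = 0.0057/(126×11.6) = 3.9×10^-6 K/W
R_outer film = 1/(h_o·A) = 1/(14.3×11.6) = 0.006028 K/W
R_total = 0.01304 K/W
Q = ΔT / R_total = 43 / 0.01304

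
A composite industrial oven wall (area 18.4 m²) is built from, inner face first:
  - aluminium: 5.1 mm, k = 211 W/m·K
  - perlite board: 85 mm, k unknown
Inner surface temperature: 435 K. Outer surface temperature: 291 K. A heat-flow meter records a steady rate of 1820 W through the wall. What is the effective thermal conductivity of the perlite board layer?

k ≈ 0.0584 W/(m·K)

Model the wall as resistances in series:
R_aluminium = L/(kA) = 0.0051/(211×18.4) = 1.314×10^-6 K/W
Sum of known resistances R_other = 1.314×10^-6 K/W
Total R = ΔT/Q = 144/1820 = 0.07912 K/W
R_perlite board = R_total − R_other = 0.07912 K/W
k = L/(R·A) = 0.085/(0.07912×18.4)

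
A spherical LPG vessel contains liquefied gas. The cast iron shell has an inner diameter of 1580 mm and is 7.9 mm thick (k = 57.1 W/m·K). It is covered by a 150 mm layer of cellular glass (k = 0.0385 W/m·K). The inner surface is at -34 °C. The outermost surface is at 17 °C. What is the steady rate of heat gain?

Q ≈ 124 W

Each spherical layer contributes R = (1/r_i − 1/r_o)/(4πk):
R_cast iron shell = (1/0.79 − 1/0.7979)/(4π×57.1) = 1.747×10^-5 K/W
R_cellular glass = (1/0.7979 − 1/0.9479)/(4π×0.0385) = 0.4099 K/W
R_total = 0.4099 K/W
Q = ΔT/R_total = 51/0.4099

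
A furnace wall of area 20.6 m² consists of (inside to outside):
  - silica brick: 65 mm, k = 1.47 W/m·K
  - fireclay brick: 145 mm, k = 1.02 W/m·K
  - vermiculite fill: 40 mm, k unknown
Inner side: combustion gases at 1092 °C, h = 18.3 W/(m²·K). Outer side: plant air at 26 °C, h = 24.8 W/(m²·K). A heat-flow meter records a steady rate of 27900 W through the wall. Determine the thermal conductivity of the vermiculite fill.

Using the resistance-network approach (series):
R_inner film = 1/(h_i·A) = 1/(18.3×20.6) = 0.002653 K/W
R_silica brick = L/(kA) = 0.065/(1.47×20.6) = 0.002146 K/W
R_fireclay brick = L/(kA) = 0.145/(1.02×20.6) = 0.006901 K/W
R_outer film = 1/(h_o·A) = 1/(24.8×20.6) = 0.001957 K/W
Sum of known resistances R_other = 0.01366 K/W
Total R = ΔT/Q = 1066/27900 = 0.03821 K/W
R_vermiculite fill = R_total − R_other = 0.02455 K/W
k = L/(R·A) = 0.04/(0.02455×20.6)

k ≈ 0.0791 W/(m·K)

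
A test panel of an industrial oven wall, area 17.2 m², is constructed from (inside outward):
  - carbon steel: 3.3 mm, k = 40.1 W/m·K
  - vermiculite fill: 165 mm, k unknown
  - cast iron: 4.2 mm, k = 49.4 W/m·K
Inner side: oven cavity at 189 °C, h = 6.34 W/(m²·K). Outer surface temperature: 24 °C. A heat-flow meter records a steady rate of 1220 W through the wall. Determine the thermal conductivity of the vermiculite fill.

Treating each layer as a thermal resistance in series:
R_inner film = 1/(h_i·A) = 1/(6.34×17.2) = 0.00917 K/W
R_carbon steel = L/(kA) = 0.0033/(40.1×17.2) = 4.785×10^-6 K/W
R_cast iron = L/(kA) = 0.0042/(49.4×17.2) = 4.943×10^-6 K/W
Sum of known resistances R_other = 0.00918 K/W
Total R = ΔT/Q = 165/1220 = 0.1352 K/W
R_vermiculite fill = R_total − R_other = 0.1261 K/W
k = L/(R·A) = 0.165/(0.1261×17.2)

k ≈ 0.0761 W/(m·K)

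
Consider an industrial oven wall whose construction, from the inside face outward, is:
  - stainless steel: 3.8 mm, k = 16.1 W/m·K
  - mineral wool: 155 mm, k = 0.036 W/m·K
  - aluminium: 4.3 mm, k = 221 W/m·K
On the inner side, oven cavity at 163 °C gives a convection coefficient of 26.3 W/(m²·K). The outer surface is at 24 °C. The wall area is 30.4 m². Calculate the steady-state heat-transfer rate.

Q ≈ 973 W

Series thermal resistances:
R_inner film = 1/(h_i·A) = 1/(26.3×30.4) = 0.001251 K/W
R_stainless steel = L/(kA) = 0.0038/(16.1×30.4) = 7.764×10^-6 K/W
R_mineral wool = L/(kA) = 0.155/(0.036×30.4) = 0.1416 K/W
R_aluminium = L/(kA) = 0.0043/(221×30.4) = 6.4×10^-7 K/W
R_total = 0.1429 K/W
Q = ΔT / R_total = 139 / 0.1429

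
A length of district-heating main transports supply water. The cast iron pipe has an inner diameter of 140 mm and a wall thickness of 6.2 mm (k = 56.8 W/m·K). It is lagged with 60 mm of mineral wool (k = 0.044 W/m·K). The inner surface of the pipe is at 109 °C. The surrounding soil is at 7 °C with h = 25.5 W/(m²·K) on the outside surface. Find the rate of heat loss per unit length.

Radial resistances (cylindrical: R_cond = ln(r_o/r_i)/(2πkL), R_conv = 1/(h·2πrL)):
R_cast iron pipe wall = ln(76.2/70)/(2π×56.8×1) = 2.378×10^-4 K/W
R_mineral wool = ln(136.2/76.2)/(2π×0.044×1) = 2.101 K/W
R_outer film = 1/(h_o·2πr_oL) = 1/(25.5×2π×0.1362×1) = 0.04583 K/W
R_total = 2.147 K/W
Q = ΔT/R_total = 102/2.147

q′ ≈ 47.5 W/m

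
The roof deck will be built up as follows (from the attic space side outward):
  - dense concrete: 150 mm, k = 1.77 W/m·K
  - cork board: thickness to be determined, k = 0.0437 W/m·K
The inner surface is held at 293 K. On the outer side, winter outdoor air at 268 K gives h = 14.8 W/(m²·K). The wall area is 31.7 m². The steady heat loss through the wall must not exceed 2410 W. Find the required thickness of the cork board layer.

L ≈ 7.71 mm

Thermal resistances in series:
R_dense concrete = L/(kA) = 0.15/(1.77×31.7) = 0.002673 K/W
R_outer film = 1/(h_o·A) = 1/(14.8×31.7) = 0.002131 K/W
Sum of the known resistances R_other = 0.004805 K/W
Required total resistance R_tot = ΔT/Q_allow = 25/2410 = 0.01037 K/W
R_cork board = R_tot − R_other = 0.005569 K/W
L = R·k·A = 0.005569×0.0437×31.7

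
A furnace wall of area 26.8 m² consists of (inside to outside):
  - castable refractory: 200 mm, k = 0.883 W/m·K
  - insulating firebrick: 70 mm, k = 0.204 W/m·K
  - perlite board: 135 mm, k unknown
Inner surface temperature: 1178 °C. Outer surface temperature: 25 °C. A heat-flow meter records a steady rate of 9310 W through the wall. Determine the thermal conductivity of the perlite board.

Treating each layer as a thermal resistance in series:
R_castable refractory = L/(kA) = 0.2/(0.883×26.8) = 0.008452 K/W
R_insulating firebrick = L/(kA) = 0.07/(0.204×26.8) = 0.0128 K/W
Sum of known resistances R_other = 0.02126 K/W
Total R = ΔT/Q = 1153/9310 = 0.1238 K/W
R_perlite board = R_total − R_other = 0.1026 K/W
k = L/(R·A) = 0.135/(0.1026×26.8)

k ≈ 0.0491 W/(m·K)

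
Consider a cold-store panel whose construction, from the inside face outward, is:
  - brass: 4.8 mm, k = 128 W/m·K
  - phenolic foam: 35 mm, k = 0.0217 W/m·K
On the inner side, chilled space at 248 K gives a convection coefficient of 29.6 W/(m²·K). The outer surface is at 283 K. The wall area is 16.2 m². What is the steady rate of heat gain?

Q ≈ 344 W

Using the resistance-network approach (series):
R_inner film = 1/(h_i·A) = 1/(29.6×16.2) = 0.002085 K/W
R_brass = L/(kA) = 0.0048/(128×16.2) = 2.315×10^-6 K/W
R_phenolic foam = L/(kA) = 0.035/(0.0217×16.2) = 0.09956 K/W
R_total = 0.1016 K/W
Q = ΔT / R_total = 35 / 0.1016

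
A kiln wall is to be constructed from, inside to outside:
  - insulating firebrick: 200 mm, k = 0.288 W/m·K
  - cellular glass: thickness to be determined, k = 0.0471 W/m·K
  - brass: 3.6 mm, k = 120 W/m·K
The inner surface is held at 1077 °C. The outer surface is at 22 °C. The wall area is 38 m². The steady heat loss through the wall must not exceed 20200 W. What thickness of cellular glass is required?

L ≈ 60.8 mm

Series thermal resistances:
R_insulating firebrick = L/(kA) = 0.2/(0.288×38) = 0.01827 K/W
R_brass = L/(kA) = 0.0036/(120×38) = 7.895×10^-7 K/W
Sum of the known resistances R_other = 0.01828 K/W
Required total resistance R_tot = ΔT/Q_allow = 1055/20200 = 0.05223 K/W
R_cellular glass = R_tot − R_other = 0.03395 K/W
L = R·k·A = 0.03395×0.0471×38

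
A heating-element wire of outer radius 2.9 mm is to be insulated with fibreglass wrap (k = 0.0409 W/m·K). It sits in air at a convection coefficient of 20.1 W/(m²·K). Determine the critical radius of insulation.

r_cr ≈ 2.03 mm

For a cylinder r_cr = k/h = 0.0409/20.1
r_cr = 2.03 mm; since the bare radius (2.9 mm) is above r_cr, any added insulation will reduce heat loss.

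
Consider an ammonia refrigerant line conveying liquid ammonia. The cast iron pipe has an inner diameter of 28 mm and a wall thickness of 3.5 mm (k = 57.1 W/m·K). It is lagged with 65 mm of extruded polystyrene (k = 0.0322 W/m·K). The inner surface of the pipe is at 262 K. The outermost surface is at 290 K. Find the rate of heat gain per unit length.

Cylindrical conduction, so R = ln(r₂/r₁)/(2πkL) per layer, in series:
R_cast iron pipe wall = ln(17.5/14)/(2π×57.1×1) = 6.22×10^-4 K/W
R_extruded polystyrene = ln(82.5/17.5)/(2π×0.0322×1) = 7.664 K/W
R_total = 7.665 K/W
Q = ΔT/R_total = 28/7.665

q′ ≈ 3.65 W/m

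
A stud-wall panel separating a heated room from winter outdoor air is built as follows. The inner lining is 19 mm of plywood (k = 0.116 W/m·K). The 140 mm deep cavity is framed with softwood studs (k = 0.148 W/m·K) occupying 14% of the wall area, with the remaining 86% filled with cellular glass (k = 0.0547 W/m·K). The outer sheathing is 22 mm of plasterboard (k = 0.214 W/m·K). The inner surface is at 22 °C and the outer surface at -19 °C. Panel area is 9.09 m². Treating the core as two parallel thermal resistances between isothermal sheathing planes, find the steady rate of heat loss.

Q ≈ 160 W

Sheathing layers in series; stud and cavity paths in parallel between them.
R_inner = 0.019/(0.116×9.09) = 0.01802 K/W
R_stud  = 0.14/(0.148×0.14×9.09) = 0.7433 K/W
R_cav   = 0.14/(0.0547×0.86×9.09) = 0.3274 K/W
1/R_core = 1/R_stud + 1/R_cav → R_core = 0.2273 K/W
R_outer = 0.022/(0.214×9.09) = 0.01131 K/W
R_total = 0.2566 K/W
Q = ΔT/R_total = 41/0.2566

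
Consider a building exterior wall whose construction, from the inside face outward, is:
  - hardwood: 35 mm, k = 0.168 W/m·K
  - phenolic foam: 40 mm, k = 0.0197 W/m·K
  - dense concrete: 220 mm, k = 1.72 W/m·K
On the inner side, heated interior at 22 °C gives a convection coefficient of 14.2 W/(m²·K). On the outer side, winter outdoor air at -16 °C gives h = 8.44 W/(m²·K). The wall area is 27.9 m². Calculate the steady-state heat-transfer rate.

Treating each layer as a thermal resistance in series:
R_inner film = 1/(h_i·A) = 1/(14.2×27.9) = 0.002524 K/W
R_hardwood = L/(kA) = 0.035/(0.168×27.9) = 0.007467 K/W
R_phenolic foam = L/(kA) = 0.04/(0.0197×27.9) = 0.07278 K/W
R_dense concrete = L/(kA) = 0.22/(1.72×27.9) = 0.004584 K/W
R_outer film = 1/(h_o·A) = 1/(8.44×27.9) = 0.004247 K/W
R_total = 0.0916 K/W
Q = ΔT / R_total = 38 / 0.0916

Q ≈ 415 W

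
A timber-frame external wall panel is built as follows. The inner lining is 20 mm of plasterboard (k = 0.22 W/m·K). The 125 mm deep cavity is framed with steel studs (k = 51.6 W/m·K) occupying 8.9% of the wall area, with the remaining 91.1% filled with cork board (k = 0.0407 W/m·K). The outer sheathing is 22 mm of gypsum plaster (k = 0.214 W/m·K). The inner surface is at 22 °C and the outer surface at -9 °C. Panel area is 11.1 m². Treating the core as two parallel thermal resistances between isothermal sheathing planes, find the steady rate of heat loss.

Sheathing layers in series; stud and cavity paths in parallel between them.
R_inner = 0.02/(0.22×11.1) = 0.00819 K/W
R_stud  = 0.125/(51.6×0.089×11.1) = 0.002452 K/W
R_cav   = 0.125/(0.0407×0.911×11.1) = 0.3037 K/W
1/R_core = 1/R_stud + 1/R_cav → R_core = 0.002433 K/W
R_outer = 0.022/(0.214×11.1) = 0.009262 K/W
R_total = 0.01988 K/W
Q = ΔT/R_total = 31/0.01988

Q ≈ 1560 W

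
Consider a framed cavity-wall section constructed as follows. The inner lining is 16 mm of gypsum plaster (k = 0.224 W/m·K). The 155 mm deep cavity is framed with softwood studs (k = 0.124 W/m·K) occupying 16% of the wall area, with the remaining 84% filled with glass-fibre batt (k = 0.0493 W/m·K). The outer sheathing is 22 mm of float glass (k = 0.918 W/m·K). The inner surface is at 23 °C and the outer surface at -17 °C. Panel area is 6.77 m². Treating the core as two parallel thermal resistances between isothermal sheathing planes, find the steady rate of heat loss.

Q ≈ 103 W

Sheathing layers in series; stud and cavity paths in parallel between them.
R_inner = 0.016/(0.224×6.77) = 0.01055 K/W
R_stud  = 0.155/(0.124×0.16×6.77) = 1.154 K/W
R_cav   = 0.155/(0.0493×0.84×6.77) = 0.5529 K/W
1/R_core = 1/R_stud + 1/R_cav → R_core = 0.3738 K/W
R_outer = 0.022/(0.918×6.77) = 0.00354 K/W
R_total = 0.3879 K/W
Q = ΔT/R_total = 40/0.3879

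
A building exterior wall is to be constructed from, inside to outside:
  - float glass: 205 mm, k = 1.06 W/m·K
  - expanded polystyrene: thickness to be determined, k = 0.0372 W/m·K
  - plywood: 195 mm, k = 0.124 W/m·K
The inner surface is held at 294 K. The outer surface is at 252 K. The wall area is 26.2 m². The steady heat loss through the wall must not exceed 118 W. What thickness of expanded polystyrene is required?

Treating each layer as a thermal resistance in series:
R_float glass = L/(kA) = 0.205/(1.06×26.2) = 0.007382 K/W
R_plywood = L/(kA) = 0.195/(0.124×26.2) = 0.06002 K/W
Sum of the known resistances R_other = 0.0674 K/W
Required total resistance R_tot = ΔT/Q_allow = 42/118 = 0.3559 K/W
R_expanded polystyrene = R_tot − R_other = 0.2885 K/W
L = R·k·A = 0.2885×0.0372×26.2

L ≈ 281 mm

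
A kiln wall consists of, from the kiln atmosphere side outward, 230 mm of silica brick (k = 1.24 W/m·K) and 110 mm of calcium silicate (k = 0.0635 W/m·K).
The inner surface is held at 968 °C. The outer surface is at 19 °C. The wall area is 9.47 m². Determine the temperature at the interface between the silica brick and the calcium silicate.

Series thermal resistances:
R_silica brick = L/(kA) = 0.23/(1.24×9.47) = 0.01959 K/W
R_calcium silicate = L/(kA) = 0.11/(0.0635×9.47) = 0.1829 K/W
R_total = 0.2025 K/W;  Q = ΔT/R_total = 949/0.2025 = 4686 W
T_interface = T_inner − Q·ΣR(inner→interface) = 968 − 4690×0.01959

T ≈ 876 °C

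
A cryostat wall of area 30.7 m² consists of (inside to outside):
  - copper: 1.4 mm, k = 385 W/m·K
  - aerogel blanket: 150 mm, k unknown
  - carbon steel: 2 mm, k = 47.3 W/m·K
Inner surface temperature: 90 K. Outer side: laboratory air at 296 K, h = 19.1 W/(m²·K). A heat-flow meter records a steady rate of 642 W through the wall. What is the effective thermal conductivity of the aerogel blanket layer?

Model the wall as resistances in series:
R_copper = L/(kA) = 0.0014/(385×30.7) = 1.184×10^-7 K/W
R_carbon steel = L/(kA) = 0.002/(47.3×30.7) = 1.377×10^-6 K/W
R_outer film = 1/(h_o·A) = 1/(19.1×30.7) = 0.001705 K/W
Sum of known resistances R_other = 0.001707 K/W
Total R = ΔT/Q = 206/642 = 0.3209 K/W
R_aerogel blanket = R_total − R_other = 0.3192 K/W
k = L/(R·A) = 0.15/(0.3192×30.7)

k ≈ 0.0153 W/(m·K)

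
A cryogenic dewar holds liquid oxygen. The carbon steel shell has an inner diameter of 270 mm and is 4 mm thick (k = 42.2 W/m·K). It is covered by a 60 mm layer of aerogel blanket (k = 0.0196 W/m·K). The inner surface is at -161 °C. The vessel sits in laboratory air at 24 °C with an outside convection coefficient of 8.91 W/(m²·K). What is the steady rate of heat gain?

Q ≈ 20.5 W

Radial (spherical) resistances in series:
R_carbon steel shell = (1/0.135 − 1/0.139)/(4π×42.2) = 4.02×10^-4 K/W
R_aerogel blanket = (1/0.139 − 1/0.199)/(4π×0.0196) = 8.807 K/W
R_outer film = 1/(h·4πr_o²) = 1/(8.91×4π×0.199²) = 0.2255 K/W
R_total = 9.033 K/W
Q = ΔT/R_total = 185/9.033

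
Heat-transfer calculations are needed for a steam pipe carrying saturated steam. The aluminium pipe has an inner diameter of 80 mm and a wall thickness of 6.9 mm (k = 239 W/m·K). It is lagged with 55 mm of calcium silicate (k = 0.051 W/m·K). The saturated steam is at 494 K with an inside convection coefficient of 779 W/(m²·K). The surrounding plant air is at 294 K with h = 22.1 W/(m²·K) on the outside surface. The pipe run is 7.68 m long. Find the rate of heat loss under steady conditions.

Q ≈ 615 W

Cylindrical conduction, so R = ln(r₂/r₁)/(2πkL) per layer, in series:
R_inner film = 1/(h_i·2πr₁L) = 1/(779×2π×0.04×7.68) = 6.651×10^-4 K/W
R_aluminium pipe wall = ln(46.9/40)/(2π×239×7.68) = 1.38×10^-5 K/W
R_calcium silicate = ln(101.9/46.9)/(2π×0.051×7.68) = 0.3153 K/W
R_outer film = 1/(h_o·2πr_oL) = 1/(22.1×2π×0.1019×7.68) = 0.009202 K/W
R_total = 0.3252 K/W
Q = ΔT/R_total = 200/0.3252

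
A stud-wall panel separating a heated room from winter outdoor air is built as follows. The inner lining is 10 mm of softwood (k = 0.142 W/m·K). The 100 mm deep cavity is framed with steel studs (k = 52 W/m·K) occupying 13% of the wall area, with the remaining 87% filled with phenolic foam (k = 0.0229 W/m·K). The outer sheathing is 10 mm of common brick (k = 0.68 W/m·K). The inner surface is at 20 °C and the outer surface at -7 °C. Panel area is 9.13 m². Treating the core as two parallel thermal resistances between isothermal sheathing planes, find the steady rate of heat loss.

Q ≈ 2470 W

Sheathing layers in series; stud and cavity paths in parallel between them.
R_inner = 0.01/(0.142×9.13) = 0.007713 K/W
R_stud  = 0.1/(52×0.13×9.13) = 0.00162 K/W
R_cav   = 0.1/(0.0229×0.87×9.13) = 0.5498 K/W
1/R_core = 1/R_stud + 1/R_cav → R_core = 0.001615 K/W
R_outer = 0.01/(0.68×9.13) = 0.001611 K/W
R_total = 0.01094 K/W
Q = ΔT/R_total = 27/0.01094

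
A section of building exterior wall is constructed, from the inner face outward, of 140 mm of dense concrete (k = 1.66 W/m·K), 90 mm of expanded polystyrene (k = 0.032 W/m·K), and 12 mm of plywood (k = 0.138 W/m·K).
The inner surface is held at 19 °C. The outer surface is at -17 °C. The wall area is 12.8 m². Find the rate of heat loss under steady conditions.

Q ≈ 154 W

Model the wall as resistances in series:
R_dense concrete = L/(kA) = 0.14/(1.66×12.8) = 0.006589 K/W
R_expanded polystyrene = L/(kA) = 0.09/(0.032×12.8) = 0.2197 K/W
R_plywood = L/(kA) = 0.012/(0.138×12.8) = 0.006793 K/W
R_total = 0.2331 K/W
Q = ΔT / R_total = 36 / 0.2331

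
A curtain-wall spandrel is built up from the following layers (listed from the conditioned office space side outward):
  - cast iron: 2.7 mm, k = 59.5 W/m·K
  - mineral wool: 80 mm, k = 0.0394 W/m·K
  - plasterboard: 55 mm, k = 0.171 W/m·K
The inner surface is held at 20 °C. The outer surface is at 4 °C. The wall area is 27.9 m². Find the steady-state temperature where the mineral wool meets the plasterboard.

T ≈ 6.19 °C

Treating each layer as a thermal resistance in series:
R_cast iron = L/(kA) = 0.0027/(59.5×27.9) = 1.626×10^-6 K/W
R_mineral wool = L/(kA) = 0.08/(0.0394×27.9) = 0.07278 K/W
R_plasterboard = L/(kA) = 0.055/(0.171×27.9) = 0.01153 K/W
R_total = 0.08431 K/W;  Q = ΔT/R_total = 16/0.08431 = 189.8 W
T_interface = T_inner − Q·ΣR(inner→interface) = 20 − 190×0.07278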